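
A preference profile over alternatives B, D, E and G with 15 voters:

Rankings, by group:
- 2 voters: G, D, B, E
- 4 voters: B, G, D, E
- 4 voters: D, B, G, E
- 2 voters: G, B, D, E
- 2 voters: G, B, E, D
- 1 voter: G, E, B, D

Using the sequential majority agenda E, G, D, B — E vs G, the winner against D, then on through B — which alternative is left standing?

Round 1: E vs G — 0–15, G advances.
Round 2: G vs D — 11–4, G advances.
Round 3: G vs B — 7–8, B advances.
B survives the agenda.

B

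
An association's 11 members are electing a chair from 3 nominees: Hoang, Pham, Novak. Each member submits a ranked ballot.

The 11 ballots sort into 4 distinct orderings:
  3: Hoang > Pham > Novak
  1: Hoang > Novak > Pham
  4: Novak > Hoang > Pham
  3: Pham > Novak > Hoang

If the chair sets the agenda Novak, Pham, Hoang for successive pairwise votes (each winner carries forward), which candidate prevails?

Round 1: Novak vs Pham — 5–6, Pham advances.
Round 2: Pham vs Hoang — 3–8, Hoang advances.
The agenda winner is Hoang.

Hoang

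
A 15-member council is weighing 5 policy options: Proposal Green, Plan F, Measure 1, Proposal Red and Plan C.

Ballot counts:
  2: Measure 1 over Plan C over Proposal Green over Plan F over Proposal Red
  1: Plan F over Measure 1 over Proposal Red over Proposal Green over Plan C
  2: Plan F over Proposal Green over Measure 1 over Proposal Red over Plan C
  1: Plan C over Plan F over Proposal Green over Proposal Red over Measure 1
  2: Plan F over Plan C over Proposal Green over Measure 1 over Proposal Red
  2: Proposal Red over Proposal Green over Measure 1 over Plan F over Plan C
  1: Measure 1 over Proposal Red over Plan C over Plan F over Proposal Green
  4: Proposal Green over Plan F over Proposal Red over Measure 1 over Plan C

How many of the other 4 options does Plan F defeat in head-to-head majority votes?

Plan F against each rival (15 council members):
Plan F vs Proposal Green: Proposal Green, 8–7.
Plan F–Measure 1: Plan F 10–5.
Plan F vs Proposal Red: Plan F, 12–3.
Plan F vs Plan C: Plan F, 11–4.
Plan F beats Measure 1, Proposal Red, Plan C; loses to Proposal Green — 3 pairwise wins.

3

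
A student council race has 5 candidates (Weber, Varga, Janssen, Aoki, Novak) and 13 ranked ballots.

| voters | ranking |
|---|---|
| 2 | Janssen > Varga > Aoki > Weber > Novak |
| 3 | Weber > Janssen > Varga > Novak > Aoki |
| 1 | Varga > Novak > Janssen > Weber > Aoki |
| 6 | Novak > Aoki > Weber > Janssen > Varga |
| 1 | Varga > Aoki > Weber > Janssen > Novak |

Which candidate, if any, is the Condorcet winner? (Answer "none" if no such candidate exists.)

none

Head-to-head results (13 voters):
Weber vs Varga: 3+6 = 9 for Weber, 4 for Varga — Weber by 9–4.
Weber vs Janssen: 10 to 3, Weber.
Weber vs Aoki: 4 to 9, Aoki.
Weber vs Novak: Weber is ranked higher on 2+3+1 = 6 ballots, Novak on 7. Novak wins 7–6.
Varga vs Janssen: 2 to 11, Janssen.
Varga vs Aoki: 7 to 6, Varga.
Varga vs Novak: Varga preferred on 2+3+1+1 = 7 ballots; Varga wins 7–6.
Janssen vs Aoki: Janssen is ranked higher on 2+3+1 = 6 ballots, Aoki on 7. Aoki wins 7–6.
Janssen vs Novak: Janssen is ranked higher on 2+3+1 = 6 ballots, Novak on 7. Novak wins 7–6.
Aoki vs Novak: Aoki preferred on 2+1 = 3 ballots; Novak wins 10–3.
Every candidate loses at least once (Weber loses to Aoki; Varga loses to Weber; Janssen loses to Weber; Aoki loses to Varga; Novak loses to Varga). The majority relation contains the cycle Weber → Varga → Aoki → Weber, so there is no Condorcet winner.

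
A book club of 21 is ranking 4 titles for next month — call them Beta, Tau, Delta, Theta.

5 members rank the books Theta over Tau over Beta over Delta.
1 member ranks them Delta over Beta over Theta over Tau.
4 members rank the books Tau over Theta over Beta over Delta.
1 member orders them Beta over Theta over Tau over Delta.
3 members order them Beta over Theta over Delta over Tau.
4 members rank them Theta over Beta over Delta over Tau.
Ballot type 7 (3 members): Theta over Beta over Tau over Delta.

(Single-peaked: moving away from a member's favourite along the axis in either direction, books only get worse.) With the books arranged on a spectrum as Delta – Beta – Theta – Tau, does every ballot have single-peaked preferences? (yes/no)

Axis positions: Delta=1, Beta=2, Theta=3, Tau=4.
Ballot type 1 (peak Theta at position 3): ranking walks positions 3-4-2-1, expanding outward from the peak — single-peaked.
Ballot type 2 (peak Delta at position 1): ranking walks positions 1-2-3-4, expanding outward from the peak — single-peaked.
Ballot type 3 (peak Tau at position 4): ranking walks positions 4-3-2-1, expanding outward from the peak — single-peaked.
Ballot type 4 (peak Beta at position 2): ranking walks positions 2-3-4-1, expanding outward from the peak — single-peaked.
Ballot type 5 (peak Beta at position 2): ranking walks positions 2-3-1-4, expanding outward from the peak — single-peaked.
Ballot type 6 (peak Theta at position 3): ranking walks positions 3-2-1-4, expanding outward from the peak — single-peaked.
Ballot type 7 (peak Theta at position 3): ranking walks positions 3-2-4-1, expanding outward from the peak — single-peaked.
Every ranking is single-peaked on this axis.

yes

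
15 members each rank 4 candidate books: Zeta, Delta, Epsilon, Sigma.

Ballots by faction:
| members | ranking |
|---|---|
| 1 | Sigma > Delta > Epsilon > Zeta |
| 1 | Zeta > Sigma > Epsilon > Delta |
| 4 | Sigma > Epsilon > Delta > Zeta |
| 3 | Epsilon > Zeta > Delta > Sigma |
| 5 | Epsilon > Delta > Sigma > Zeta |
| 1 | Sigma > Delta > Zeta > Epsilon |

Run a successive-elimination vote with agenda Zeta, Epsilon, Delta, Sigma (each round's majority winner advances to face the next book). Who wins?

Epsilon

Round 1: Zeta vs Epsilon — 2–13, Epsilon advances.
Round 2: Epsilon vs Delta — 13–2, Epsilon advances.
Round 3: Epsilon vs Sigma — 8–7, Epsilon advances.
The agenda winner is Epsilon.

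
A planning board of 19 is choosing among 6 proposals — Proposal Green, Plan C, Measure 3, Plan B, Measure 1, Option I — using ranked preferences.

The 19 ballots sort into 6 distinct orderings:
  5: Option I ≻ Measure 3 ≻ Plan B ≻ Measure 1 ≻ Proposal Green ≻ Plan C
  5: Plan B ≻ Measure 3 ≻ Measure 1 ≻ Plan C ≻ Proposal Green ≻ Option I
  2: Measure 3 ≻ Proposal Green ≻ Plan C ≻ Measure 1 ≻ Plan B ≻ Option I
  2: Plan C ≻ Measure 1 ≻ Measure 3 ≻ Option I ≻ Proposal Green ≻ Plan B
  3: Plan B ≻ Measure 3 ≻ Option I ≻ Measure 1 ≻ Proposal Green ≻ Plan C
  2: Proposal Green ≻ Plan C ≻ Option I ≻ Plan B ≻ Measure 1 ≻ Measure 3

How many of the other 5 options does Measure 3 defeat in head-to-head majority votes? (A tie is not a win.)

Measure 3 against each rival (19 council members):
Measure 3–Proposal Green: Measure 3 17–2.
Measure 3–Plan C: Measure 3 15–4.
Measure 3–Plan B: Plan B 10–9.
Measure 3 vs Measure 1: 5+5+2+3 = 15 for Measure 3, 4 for Measure 1 — Measure 3 by 15–4.
Measure 3 vs Option I: Measure 3 is ranked higher on 5+2+2+3 = 12 ballots, Option I on 7. Measure 3 wins 12–7.
Measure 3 beats Proposal Green, Plan C, Measure 1, Option I; loses to Plan B — 4 pairwise wins.

4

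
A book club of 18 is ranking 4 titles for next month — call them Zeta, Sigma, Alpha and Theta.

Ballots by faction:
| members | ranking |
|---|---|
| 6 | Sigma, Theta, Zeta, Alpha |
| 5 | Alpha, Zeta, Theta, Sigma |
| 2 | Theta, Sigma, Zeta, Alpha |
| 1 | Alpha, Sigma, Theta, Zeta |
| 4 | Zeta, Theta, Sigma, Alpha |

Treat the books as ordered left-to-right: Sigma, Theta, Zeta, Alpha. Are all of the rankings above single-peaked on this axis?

Axis positions: Sigma=1, Theta=2, Zeta=3, Alpha=4.
Faction 1 (peak Sigma at position 1): ranking walks positions 1-2-3-4, expanding outward from the peak — single-peaked.
Faction 2 (peak Alpha at position 4): ranking walks positions 4-3-2-1, expanding outward from the peak — single-peaked.
Faction 3 (peak Theta at position 2): ranking walks positions 2-1-3-4, expanding outward from the peak — single-peaked.
Faction 4: ranking walks positions 4-1-2-3; Sigma is ranked above Zeta even though Zeta lies between Sigma and the peak Alpha on the axis — preferences dip and rise again. Not single-peaked.
Faction 5 (peak Zeta at position 3): ranking walks positions 3-2-1-4, expanding outward from the peak — single-peaked.
Faction 4 violates single-peakedness, so the profile is not single-peaked on this axis.

no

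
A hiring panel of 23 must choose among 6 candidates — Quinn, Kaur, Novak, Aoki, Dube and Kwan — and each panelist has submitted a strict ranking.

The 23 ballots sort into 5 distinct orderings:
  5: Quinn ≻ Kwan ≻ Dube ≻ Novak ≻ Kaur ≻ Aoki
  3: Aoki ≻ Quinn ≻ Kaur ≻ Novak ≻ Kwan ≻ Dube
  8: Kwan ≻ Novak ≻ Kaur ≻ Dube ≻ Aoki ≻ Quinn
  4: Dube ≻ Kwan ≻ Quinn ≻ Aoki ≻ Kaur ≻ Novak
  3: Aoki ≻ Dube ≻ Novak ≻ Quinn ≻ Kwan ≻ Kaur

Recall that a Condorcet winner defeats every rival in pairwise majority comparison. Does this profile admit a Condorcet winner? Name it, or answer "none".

Kwan

Pairwise majorities:
Quinn vs Kaur: 15 to 8, Quinn.
Quinn vs Novak: Quinn, 12–11.
Quinn vs Aoki: Aoki wins 14–9.
Quinn vs Dube: Quinn is ranked higher on 5+3 = 8 ballots, Dube on 15. Dube wins 15–8.
Quinn vs Kwan: Quinn is ranked higher on 5+3+3 = 11 ballots, Kwan on 12. Kwan wins 12–11.
Kaur vs Novak: Kaur is ranked higher on 3+4 = 7 ballots, Novak on 16. Novak wins 16–7.
Kaur vs Aoki: Kaur wins 13–10.
Kaur vs Dube: Dube wins 12–11.
Kaur vs Kwan: 3 for Kaur, 20 for Kwan — Kwan by 20–3.
Novak vs Aoki: 5+8 = 13 for Novak, 10 for Aoki — Novak by 13–10.
Novak vs Dube: Dube wins 12–11.
Novak–Kwan: Kwan 17–6.
Aoki vs Dube: Dube, 17–6.
Aoki vs Kwan: Kwan wins 17–6.
Dube vs Kwan: 7 to 16, Kwan.
Kwan beats each of Quinn, Kaur, Novak, Aoki, Dube — Kwan is the Condorcet winner.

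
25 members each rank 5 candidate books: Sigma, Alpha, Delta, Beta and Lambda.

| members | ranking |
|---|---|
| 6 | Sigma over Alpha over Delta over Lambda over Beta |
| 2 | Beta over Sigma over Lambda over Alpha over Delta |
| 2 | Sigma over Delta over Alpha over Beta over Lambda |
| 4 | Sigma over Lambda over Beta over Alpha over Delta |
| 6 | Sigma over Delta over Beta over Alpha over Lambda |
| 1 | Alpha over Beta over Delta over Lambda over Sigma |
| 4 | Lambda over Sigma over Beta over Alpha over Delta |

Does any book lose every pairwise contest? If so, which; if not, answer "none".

none

Head-to-head results (25 members):
Sigma vs Alpha: Sigma wins 24–1.
Sigma vs Delta: 24 to 1, Sigma.
Sigma vs Beta: Sigma preferred on 6+2+4+6+4 = 22 ballots; Sigma wins 22–3.
Sigma vs Lambda: 6+2+2+4+6 = 20 for Sigma, 5 for Lambda — Sigma by 20–5.
Alpha vs Delta: 6+2+4+1+4 = 17 for Alpha, 8 for Delta — Alpha by 17–8.
Alpha vs Beta: Beta, 16–9.
Alpha vs Lambda: Alpha, 15–10.
Delta vs Beta: Delta is ranked higher on 6+2+6 = 14 ballots, Beta on 11. Delta wins 14–11.
Delta–Lambda: Delta 15–10.
Beta–Lambda: Lambda 14–11.
Each book has at least one pairwise win (Sigma beats Alpha; Alpha beats Delta; Delta beats Beta; Beta beats Alpha; Lambda beats Beta) — no Condorcet loser.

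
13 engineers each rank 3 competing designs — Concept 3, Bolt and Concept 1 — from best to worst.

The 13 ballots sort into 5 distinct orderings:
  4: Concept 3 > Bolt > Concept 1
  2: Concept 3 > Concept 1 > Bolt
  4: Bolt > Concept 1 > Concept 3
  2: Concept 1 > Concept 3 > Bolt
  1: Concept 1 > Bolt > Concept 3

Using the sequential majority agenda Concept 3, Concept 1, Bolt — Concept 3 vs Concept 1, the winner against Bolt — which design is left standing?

Bolt

Round 1: Concept 3 vs Concept 1 — 6–7, Concept 1 advances.
Round 2: Concept 1 vs Bolt — 5–8, Bolt advances.
The agenda winner is Bolt.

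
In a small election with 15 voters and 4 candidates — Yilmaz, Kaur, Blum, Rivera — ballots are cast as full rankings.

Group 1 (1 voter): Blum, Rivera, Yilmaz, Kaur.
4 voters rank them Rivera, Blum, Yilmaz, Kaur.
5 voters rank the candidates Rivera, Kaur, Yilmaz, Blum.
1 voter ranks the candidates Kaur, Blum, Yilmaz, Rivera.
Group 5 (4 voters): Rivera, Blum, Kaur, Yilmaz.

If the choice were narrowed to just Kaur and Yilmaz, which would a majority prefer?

Kaur

Ballots ranking Kaur above Yilmaz: 5 + 1 + 4 = 10.
Ballots ranking Yilmaz above Kaur: 15 − 10 = 5.
Kaur wins the head-to-head 10–5.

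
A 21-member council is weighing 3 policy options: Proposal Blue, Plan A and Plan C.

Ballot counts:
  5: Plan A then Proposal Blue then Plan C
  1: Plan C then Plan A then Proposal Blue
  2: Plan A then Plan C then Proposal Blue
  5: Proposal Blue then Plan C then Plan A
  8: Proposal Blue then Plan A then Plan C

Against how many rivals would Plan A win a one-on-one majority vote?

1

Plan A against each rival (21 council members):
Plan A vs Proposal Blue: Proposal Blue wins 13–8.
Plan A–Plan C: Plan A 15–6.
Plan A beats Plan C; loses to Proposal Blue — 1 pairwise win.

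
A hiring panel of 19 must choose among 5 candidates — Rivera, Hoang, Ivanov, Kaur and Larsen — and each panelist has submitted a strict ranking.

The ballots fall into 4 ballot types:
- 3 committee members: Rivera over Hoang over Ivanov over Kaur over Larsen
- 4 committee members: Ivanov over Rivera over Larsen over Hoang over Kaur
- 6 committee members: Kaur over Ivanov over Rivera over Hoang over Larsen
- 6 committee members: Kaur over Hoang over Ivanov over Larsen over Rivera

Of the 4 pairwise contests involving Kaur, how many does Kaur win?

Kaur against each rival (19 committee members):
Kaur vs Rivera: Kaur wins 12–7.
Kaur vs Hoang: Kaur preferred on 6+6 = 12 ballots; Kaur wins 12–7.
Kaur vs Ivanov: 6+6 = 12 for Kaur, 7 for Ivanov — Kaur by 12–7.
Kaur vs Larsen: Kaur preferred on 3+6+6 = 15 ballots; Kaur wins 15–4.
Kaur beats Rivera, Hoang, Ivanov, Larsen — 4 pairwise wins.

4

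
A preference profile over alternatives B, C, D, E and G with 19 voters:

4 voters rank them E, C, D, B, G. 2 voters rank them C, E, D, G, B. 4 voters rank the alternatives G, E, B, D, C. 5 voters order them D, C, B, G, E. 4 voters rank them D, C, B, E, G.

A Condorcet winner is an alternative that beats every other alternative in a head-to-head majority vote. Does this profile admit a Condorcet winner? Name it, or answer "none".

Pairwise majorities:
B–C: C 15–4.
B vs D: D, 15–4.
B vs E: E wins 10–9.
B–G: B 13–6.
C–D: D 13–6.
C vs E: C, 11–8.
C vs G: C wins 15–4.
D vs E: E, 10–9.
D–G: D 15–4.
E vs G: E wins 10–9.
No alternative is unbeaten: B loses to C; C loses to D; D loses to E; E loses to C; G loses to B. In particular C beats E beats D beats C is a majority cycle — no Condorcet winner exists.

none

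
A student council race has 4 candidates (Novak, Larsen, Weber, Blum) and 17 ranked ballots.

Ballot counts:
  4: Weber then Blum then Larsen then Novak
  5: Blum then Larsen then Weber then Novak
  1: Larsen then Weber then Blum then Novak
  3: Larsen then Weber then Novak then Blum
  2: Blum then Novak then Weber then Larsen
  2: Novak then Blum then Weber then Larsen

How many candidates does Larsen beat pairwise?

2

Larsen against each rival (17 voters):
Larsen vs Novak: Larsen wins 13–4.
Larsen vs Weber: 9 to 8, Larsen.
Larsen–Blum: Blum 13–4.
Larsen beats Novak, Weber; loses to Blum — 2 pairwise wins.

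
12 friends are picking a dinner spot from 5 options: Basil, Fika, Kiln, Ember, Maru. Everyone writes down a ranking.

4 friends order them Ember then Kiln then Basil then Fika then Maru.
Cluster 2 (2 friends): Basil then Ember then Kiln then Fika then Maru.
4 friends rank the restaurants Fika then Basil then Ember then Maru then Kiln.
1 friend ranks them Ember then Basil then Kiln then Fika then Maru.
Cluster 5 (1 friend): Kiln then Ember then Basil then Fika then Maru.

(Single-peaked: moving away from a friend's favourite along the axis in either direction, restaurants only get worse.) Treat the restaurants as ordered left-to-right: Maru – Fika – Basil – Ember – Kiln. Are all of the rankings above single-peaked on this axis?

Axis positions: Maru=1, Fika=2, Basil=3, Ember=4, Kiln=5.
Cluster 1 (peak Ember at position 4): ranking walks positions 4-5-3-2-1, expanding outward from the peak — single-peaked.
Cluster 2 (peak Basil at position 3): ranking walks positions 3-4-5-2-1, expanding outward from the peak — single-peaked.
Cluster 3 (peak Fika at position 2): ranking walks positions 2-3-4-1-5, expanding outward from the peak — single-peaked.
Cluster 4 (peak Ember at position 4): ranking walks positions 4-3-5-2-1, expanding outward from the peak — single-peaked.
Cluster 5 (peak Kiln at position 5): ranking walks positions 5-4-3-2-1, expanding outward from the peak — single-peaked.
Every ranking is single-peaked on this axis.

yes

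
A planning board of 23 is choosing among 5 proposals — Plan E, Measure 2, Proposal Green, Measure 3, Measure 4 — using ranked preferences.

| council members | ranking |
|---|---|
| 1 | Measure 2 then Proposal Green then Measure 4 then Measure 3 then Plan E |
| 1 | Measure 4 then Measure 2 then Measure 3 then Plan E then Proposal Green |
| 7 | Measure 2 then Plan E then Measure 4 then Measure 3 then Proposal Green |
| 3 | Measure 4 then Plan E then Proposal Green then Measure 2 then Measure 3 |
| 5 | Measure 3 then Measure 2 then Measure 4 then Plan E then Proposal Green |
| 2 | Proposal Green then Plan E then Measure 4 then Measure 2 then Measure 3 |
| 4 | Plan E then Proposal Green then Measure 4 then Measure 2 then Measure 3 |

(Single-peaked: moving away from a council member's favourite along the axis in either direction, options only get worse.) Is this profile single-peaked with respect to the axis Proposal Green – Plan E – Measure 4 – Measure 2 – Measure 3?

no

Axis positions: Proposal Green=1, Plan E=2, Measure 4=3, Measure 2=4, Measure 3=5.
Ballot type 1: ranking walks positions 4-1-3-5-2; Proposal Green is ranked above Measure 4 even though Measure 4 lies between Proposal Green and the peak Measure 2 on the axis — preferences dip and rise again. Not single-peaked.
Ballot type 2 (peak Measure 4 at position 3): ranking walks positions 3-4-5-2-1, expanding outward from the peak — single-peaked.
Ballot type 3: ranking walks positions 4-2-3-5-1; Plan E is ranked above Measure 4 even though Measure 4 lies between Plan E and the peak Measure 2 on the axis — preferences dip and rise again. Not single-peaked.
Ballot type 4 (peak Measure 4 at position 3): ranking walks positions 3-2-1-4-5, expanding outward from the peak — single-peaked.
Ballot type 5 (peak Measure 3 at position 5): ranking walks positions 5-4-3-2-1, expanding outward from the peak — single-peaked.
Ballot type 6 (peak Proposal Green at position 1): ranking walks positions 1-2-3-4-5, expanding outward from the peak — single-peaked.
Ballot type 7 (peak Plan E at position 2): ranking walks positions 2-1-3-4-5, expanding outward from the peak — single-peaked.
Ballot type 1 violates single-peakedness, so the profile is not single-peaked on this axis.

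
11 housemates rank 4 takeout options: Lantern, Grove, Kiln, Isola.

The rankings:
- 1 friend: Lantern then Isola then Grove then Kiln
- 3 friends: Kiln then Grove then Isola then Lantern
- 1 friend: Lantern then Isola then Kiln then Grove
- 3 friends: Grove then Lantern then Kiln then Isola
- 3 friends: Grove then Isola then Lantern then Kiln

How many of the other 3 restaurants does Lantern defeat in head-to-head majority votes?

Lantern against each rival (11 friends):
Lantern vs Grove: 2 to 9, Grove.
Lantern vs Kiln: Lantern wins 8–3.
Lantern vs Isola: Lantern preferred on 1+1+3 = 5 ballots; Isola wins 6–5.
Lantern beats Kiln; loses to Grove, Isola — 1 pairwise win.

1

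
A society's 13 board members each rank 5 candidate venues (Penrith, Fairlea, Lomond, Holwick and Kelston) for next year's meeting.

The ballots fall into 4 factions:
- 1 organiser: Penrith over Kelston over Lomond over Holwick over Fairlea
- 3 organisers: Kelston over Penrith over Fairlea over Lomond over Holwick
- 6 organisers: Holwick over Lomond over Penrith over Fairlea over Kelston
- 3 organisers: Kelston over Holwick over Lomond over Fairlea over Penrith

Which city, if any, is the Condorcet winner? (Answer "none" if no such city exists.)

Check each pair by majority over 13 ballots:
Penrith vs Fairlea: Penrith, 10–3.
Penrith–Lomond: Lomond 9–4.
Penrith vs Holwick: Holwick wins 9–4.
Penrith vs Kelston: Penrith, 7–6.
Fairlea vs Lomond: Lomond, 10–3.
Fairlea–Holwick: Holwick 10–3.
Fairlea vs Kelston: Kelston, 7–6.
Lomond vs Holwick: Holwick, 9–4.
Lomond vs Kelston: Kelston wins 7–6.
Holwick–Kelston: Kelston 7–6.
No city is unbeaten: Penrith loses to Lomond; Fairlea loses to Penrith; Lomond loses to Holwick; Holwick loses to Kelston; Kelston loses to Penrith. In particular Penrith > Kelston > Lomond > Penrith is a majority cycle — no Condorcet winner exists.

none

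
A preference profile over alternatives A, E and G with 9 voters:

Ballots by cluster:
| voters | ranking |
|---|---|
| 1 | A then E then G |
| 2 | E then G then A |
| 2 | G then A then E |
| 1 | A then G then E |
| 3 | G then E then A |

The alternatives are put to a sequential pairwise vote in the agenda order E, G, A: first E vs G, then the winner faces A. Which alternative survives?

G

Round 1: E vs G — 3–6, G advances.
Round 2: G vs A — 7–2, G advances.
The agenda winner is G.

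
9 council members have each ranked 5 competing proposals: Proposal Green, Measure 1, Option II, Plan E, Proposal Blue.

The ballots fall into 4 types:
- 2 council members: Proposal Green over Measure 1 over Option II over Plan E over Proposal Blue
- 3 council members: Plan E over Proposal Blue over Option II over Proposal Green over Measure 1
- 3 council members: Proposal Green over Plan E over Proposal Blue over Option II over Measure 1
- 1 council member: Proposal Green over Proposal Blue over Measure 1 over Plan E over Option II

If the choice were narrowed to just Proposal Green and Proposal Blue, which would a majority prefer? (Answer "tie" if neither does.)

Ballots ranking Proposal Green above Proposal Blue: 2 + 3 + 1 = 6.
Ballots ranking Proposal Blue above Proposal Green: 9 − 6 = 3.
Proposal Green wins the head-to-head 6–3.

Proposal Green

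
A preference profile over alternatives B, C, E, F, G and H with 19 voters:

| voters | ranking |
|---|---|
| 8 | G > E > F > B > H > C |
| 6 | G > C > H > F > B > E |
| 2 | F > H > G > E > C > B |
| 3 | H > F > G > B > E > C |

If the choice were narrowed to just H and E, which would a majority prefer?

H

Ballots ranking H above E: 6 + 2 + 3 = 11.
Ballots ranking E above H: 19 − 11 = 8.
H wins the head-to-head 11–8.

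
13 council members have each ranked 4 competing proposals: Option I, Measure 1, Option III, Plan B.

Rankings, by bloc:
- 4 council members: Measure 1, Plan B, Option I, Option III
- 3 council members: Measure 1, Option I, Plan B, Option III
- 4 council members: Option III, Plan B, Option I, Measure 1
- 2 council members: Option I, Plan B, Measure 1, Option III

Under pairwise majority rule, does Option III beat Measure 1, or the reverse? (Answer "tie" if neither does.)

Measure 1

Ballots ranking Option III above Measure 1: 4.
Ballots ranking Measure 1 above Option III: 13 − 4 = 9.
Measure 1 wins the head-to-head 9–4.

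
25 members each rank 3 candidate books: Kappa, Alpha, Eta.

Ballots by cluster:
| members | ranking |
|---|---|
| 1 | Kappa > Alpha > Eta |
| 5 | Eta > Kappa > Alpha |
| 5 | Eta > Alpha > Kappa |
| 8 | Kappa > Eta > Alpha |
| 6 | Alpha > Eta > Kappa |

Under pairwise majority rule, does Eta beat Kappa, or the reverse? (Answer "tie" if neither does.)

Eta

Ballots ranking Eta above Kappa: 5 + 5 + 6 = 16.
Ballots ranking Kappa above Eta: 25 − 16 = 9.
Eta wins the head-to-head 16–9.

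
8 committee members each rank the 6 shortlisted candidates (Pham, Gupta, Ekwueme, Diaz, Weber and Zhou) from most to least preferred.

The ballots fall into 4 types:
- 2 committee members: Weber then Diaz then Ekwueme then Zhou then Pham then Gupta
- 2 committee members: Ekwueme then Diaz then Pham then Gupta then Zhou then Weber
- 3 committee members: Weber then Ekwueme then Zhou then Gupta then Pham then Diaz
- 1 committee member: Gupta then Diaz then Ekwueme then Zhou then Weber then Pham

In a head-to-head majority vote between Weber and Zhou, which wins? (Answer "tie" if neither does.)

Weber

Ballots ranking Weber above Zhou: 2 + 3 = 5.
Ballots ranking Zhou above Weber: 8 − 5 = 3.
Weber wins the head-to-head 5–3.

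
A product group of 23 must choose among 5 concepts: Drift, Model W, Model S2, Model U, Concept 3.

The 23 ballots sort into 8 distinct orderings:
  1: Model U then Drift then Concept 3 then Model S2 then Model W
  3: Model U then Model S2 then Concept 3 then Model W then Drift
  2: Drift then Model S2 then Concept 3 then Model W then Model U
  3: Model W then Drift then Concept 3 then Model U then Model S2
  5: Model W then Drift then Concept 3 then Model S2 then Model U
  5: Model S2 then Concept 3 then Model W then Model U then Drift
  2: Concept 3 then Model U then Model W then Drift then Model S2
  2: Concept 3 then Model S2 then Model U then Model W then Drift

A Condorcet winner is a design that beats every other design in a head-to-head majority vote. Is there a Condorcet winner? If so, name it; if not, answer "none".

Concept 3

Pairwise majorities:
Drift vs Model W: Model W wins 20–3.
Drift vs Model S2: Drift, 13–10.
Drift vs Model U: Model U wins 13–10.
Drift vs Concept 3: Concept 3, 12–11.
Model W vs Model S2: Model S2 wins 13–10.
Model W–Model U: Model W 15–8.
Model W vs Concept 3: Model W preferred on 3+5 = 8 ballots; Concept 3 wins 15–8.
Model S2 vs Model U: 14 to 9, Model S2.
Model S2 vs Concept 3: Model S2 is ranked higher on 3+2+5 = 10 ballots, Concept 3 on 13. Concept 3 wins 13–10.
Model U vs Concept 3: Concept 3 wins 19–4.
Concept 3 wins every pairwise contest, so Concept 3 is the Condorcet winner.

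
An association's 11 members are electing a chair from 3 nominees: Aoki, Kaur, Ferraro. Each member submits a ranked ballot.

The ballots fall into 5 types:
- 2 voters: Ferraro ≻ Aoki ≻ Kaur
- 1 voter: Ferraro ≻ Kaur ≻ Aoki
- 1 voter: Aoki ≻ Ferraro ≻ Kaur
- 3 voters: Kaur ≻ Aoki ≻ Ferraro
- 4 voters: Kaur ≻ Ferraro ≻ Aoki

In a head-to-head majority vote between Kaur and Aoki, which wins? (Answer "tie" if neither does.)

Ballots ranking Kaur above Aoki: 1 + 3 + 4 = 8.
Ballots ranking Aoki above Kaur: 11 − 8 = 3.
Kaur wins the head-to-head 8–3.

Kaur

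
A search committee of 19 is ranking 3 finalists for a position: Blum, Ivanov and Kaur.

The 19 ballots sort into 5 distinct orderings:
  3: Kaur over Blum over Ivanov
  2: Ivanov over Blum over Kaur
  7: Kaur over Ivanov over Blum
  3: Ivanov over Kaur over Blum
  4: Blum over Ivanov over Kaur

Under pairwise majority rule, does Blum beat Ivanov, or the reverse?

Ivanov

Ballots ranking Blum above Ivanov: 3 + 4 = 7.
Ballots ranking Ivanov above Blum: 19 − 7 = 12.
Ivanov wins the head-to-head 12–7.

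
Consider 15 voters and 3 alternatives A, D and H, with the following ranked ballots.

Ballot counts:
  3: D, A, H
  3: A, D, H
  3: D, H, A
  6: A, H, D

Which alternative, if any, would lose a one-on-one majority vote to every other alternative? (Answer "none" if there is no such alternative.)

Head-to-head results (15 voters):
A vs D: A wins 9–6.
A vs H: A preferred on 3+3+6 = 12 ballots; A wins 12–3.
D vs H: D wins 9–6.
Only H has no wins; H is the Condorcet loser.

H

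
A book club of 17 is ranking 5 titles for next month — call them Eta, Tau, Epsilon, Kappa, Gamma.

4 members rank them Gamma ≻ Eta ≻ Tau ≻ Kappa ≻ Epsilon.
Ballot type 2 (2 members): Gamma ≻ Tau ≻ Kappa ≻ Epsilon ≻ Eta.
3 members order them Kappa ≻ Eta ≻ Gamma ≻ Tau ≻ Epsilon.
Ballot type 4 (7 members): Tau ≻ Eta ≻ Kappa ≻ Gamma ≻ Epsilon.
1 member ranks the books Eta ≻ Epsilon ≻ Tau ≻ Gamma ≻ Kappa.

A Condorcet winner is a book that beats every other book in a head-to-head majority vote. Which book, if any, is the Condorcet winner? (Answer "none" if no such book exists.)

Check each pair by majority over 17 ballots:
Eta vs Tau: Eta is ranked higher on 4+3+1 = 8 ballots, Tau on 9. Tau wins 9–8.
Eta vs Epsilon: Eta preferred on 4+3+7+1 = 15 ballots; Eta wins 15–2.
Eta vs Kappa: 12 to 5, Eta.
Eta vs Gamma: Eta preferred on 3+7+1 = 11 ballots; Eta wins 11–6.
Tau vs Epsilon: Tau preferred on 4+2+3+7 = 16 ballots; Tau wins 16–1.
Tau vs Kappa: 4+2+7+1 = 14 for Tau, 3 for Kappa — Tau by 14–3.
Tau vs Gamma: 7+1 = 8 for Tau, 9 for Gamma — Gamma by 9–8.
Epsilon vs Kappa: Epsilon is ranked higher on 1 ballot, Kappa on 16. Kappa wins 16–1.
Epsilon vs Gamma: 1 for Epsilon, 16 for Gamma — Gamma by 16–1.
Kappa vs Gamma: Kappa preferred on 3+7 = 10 ballots; Kappa wins 10–7.
Every book loses at least once (Eta loses to Tau; Tau loses to Gamma; Epsilon loses to Eta; Kappa loses to Eta; Gamma loses to Eta). The majority relation contains the cycle Eta > Gamma > Tau > Eta, so there is no Condorcet winner.

none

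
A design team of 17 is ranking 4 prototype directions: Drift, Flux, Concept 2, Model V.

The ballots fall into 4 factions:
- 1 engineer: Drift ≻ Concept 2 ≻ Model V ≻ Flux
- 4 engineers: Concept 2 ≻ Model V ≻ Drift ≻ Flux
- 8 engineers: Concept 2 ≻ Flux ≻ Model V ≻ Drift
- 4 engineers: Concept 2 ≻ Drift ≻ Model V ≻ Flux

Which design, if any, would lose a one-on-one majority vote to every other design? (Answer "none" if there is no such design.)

Flux

Head-to-head results (17 engineers):
Drift vs Flux: Drift is ranked higher on 1+4+4 = 9 ballots, Flux on 8. Drift wins 9–8.
Drift vs Concept 2: Concept 2, 16–1.
Drift vs Model V: Model V, 12–5.
Flux–Concept 2: Concept 2 17–0.
Flux vs Model V: 8 for Flux, 9 for Model V — Model V by 9–8.
Concept 2 vs Model V: 17 to 0, Concept 2.
Only Flux has no wins; Flux is the Condorcet loser.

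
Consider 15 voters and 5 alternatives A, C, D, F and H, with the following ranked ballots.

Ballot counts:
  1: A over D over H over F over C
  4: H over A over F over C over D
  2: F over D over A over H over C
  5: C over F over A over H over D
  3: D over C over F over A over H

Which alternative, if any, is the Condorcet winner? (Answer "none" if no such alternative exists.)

Check each pair by majority over 15 ballots:
A vs C: 7 to 8, C.
A vs D: 10 to 5, A.
A vs F: 5 to 10, F.
A vs H: 1+2+5+3 = 11 for A, 4 for H — A by 11–4.
C vs D: C preferred on 4+5 = 9 ballots; C wins 9–6.
C vs F: C preferred on 5+3 = 8 ballots; C wins 8–7.
C vs H: C is ranked higher on 5+3 = 8 ballots, H on 7. C wins 8–7.
D vs F: 1+3 = 4 for D, 11 for F — F by 11–4.
D vs H: D preferred on 1+2+3 = 6 ballots; H wins 9–6.
F vs H: F preferred on 2+5+3 = 10 ballots; F wins 10–5.
C wins every pairwise contest, so C is the Condorcet winner.

C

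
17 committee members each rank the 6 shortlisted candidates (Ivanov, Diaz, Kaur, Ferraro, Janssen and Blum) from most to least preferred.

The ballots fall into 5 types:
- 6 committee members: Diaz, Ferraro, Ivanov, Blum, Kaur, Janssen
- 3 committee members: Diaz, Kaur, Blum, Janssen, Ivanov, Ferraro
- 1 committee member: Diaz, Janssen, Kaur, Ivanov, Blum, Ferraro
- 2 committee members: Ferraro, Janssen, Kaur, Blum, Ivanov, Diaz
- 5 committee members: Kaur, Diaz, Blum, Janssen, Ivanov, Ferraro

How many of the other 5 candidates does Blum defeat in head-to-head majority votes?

3

Blum against each rival (17 committee members):
Blum vs Ivanov: Blum, 10–7.
Blum vs Diaz: Blum preferred on 2 ballots; Diaz wins 15–2.
Blum vs Kaur: 6 for Blum, 11 for Kaur — Kaur by 11–6.
Blum–Ferraro: Blum 9–8.
Blum–Janssen: Blum 14–3.
Blum beats Ivanov, Ferraro, Janssen; loses to Diaz, Kaur — 3 pairwise wins.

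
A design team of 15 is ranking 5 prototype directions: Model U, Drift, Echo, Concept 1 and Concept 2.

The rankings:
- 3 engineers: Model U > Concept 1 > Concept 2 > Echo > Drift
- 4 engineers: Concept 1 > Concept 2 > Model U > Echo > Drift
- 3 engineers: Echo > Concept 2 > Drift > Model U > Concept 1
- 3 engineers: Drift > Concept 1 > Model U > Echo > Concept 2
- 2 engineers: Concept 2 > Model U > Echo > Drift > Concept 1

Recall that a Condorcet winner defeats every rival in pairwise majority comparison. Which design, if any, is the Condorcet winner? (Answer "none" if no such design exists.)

none

Head-to-head results (15 engineers):
Model U vs Drift: Model U, 9–6.
Model U–Echo: Model U 12–3.
Model U vs Concept 1: Model U, 8–7.
Model U vs Concept 2: Concept 2, 9–6.
Drift vs Echo: Echo wins 12–3.
Drift–Concept 1: Drift 8–7.
Drift–Concept 2: Concept 2 12–3.
Echo vs Concept 1: Concept 1 wins 10–5.
Echo–Concept 2: Concept 2 9–6.
Concept 1–Concept 2: Concept 1 10–5.
Each design drops at least one matchup (Model U loses to Concept 2; Drift loses to Model U; Echo loses to Model U; Concept 1 loses to Model U; Concept 2 loses to Concept 1); the cycle Model U > Concept 1 > Concept 2 > Model U rules out a Condorcet winner.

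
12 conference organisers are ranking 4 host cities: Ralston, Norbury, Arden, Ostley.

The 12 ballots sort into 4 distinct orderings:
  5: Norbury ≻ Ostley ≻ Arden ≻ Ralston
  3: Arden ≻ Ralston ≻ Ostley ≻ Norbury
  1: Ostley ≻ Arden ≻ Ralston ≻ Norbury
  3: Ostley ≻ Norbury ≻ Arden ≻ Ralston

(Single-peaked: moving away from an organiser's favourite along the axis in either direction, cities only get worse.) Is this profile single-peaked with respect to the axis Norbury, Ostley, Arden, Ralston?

Axis positions: Norbury=1, Ostley=2, Arden=3, Ralston=4.
Group 1 (peak Norbury at position 1): ranking walks positions 1-2-3-4, expanding outward from the peak — single-peaked.
Group 2 (peak Arden at position 3): ranking walks positions 3-4-2-1, expanding outward from the peak — single-peaked.
Group 3 (peak Ostley at position 2): ranking walks positions 2-3-4-1, expanding outward from the peak — single-peaked.
Group 4 (peak Ostley at position 2): ranking walks positions 2-1-3-4, expanding outward from the peak — single-peaked.
Every ranking is single-peaked on this axis.

yes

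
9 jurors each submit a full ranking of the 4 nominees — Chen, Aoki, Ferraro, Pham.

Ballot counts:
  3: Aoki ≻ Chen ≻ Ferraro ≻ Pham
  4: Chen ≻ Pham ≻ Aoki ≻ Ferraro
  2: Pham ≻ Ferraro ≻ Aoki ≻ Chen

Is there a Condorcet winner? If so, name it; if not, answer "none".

none

Head-to-head results (9 jurors):
Chen–Aoki: Aoki 5–4.
Chen vs Ferraro: Chen wins 7–2.
Chen vs Pham: Chen, 7–2.
Aoki–Ferraro: Aoki 7–2.
Aoki vs Pham: Pham wins 6–3.
Ferraro vs Pham: Pham wins 6–3.
Each nominee drops at least one matchup (Chen loses to Aoki; Aoki loses to Pham; Ferraro loses to Chen; Pham loses to Chen); the cycle Chen → Pham → Aoki → Chen rules out a Condorcet winner.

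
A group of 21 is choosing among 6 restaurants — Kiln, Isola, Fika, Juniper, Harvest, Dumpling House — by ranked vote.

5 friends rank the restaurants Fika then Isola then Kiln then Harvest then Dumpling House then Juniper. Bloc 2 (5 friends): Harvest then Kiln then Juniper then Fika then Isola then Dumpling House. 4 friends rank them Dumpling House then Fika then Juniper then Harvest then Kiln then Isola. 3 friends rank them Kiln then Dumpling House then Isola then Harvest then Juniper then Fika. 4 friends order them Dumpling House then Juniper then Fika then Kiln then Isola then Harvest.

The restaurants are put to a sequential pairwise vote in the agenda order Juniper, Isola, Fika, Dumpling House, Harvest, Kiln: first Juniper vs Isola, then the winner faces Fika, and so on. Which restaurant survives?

Kiln

Round 1: Juniper vs Isola — 13–8, Juniper advances.
Round 2: Juniper vs Fika — 12–9, Juniper advances.
Round 3: Juniper vs Dumpling House — 5–16, Dumpling House advances.
Round 4: Dumpling House vs Harvest — 11–10, Dumpling House advances.
Round 5: Dumpling House vs Kiln — 8–13, Kiln advances.
The agenda winner is Kiln.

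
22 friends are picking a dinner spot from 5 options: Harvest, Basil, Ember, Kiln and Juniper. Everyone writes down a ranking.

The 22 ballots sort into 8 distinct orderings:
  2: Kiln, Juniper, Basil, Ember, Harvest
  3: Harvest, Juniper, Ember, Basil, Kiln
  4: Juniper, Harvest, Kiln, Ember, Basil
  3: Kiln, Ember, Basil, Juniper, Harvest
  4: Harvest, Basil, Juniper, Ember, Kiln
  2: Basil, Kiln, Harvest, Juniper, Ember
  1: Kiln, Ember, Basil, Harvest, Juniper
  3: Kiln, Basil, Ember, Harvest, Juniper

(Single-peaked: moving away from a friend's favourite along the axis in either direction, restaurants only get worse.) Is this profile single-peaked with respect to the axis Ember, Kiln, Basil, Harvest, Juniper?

Axis positions: Ember=1, Kiln=2, Basil=3, Harvest=4, Juniper=5.
Group 1: ranking walks positions 2-5-3-1-4; Juniper is ranked above Basil even though Basil lies between Juniper and the peak Kiln on the axis — preferences dip and rise again. Not single-peaked.
Group 2: ranking walks positions 4-5-1-3-2; Ember is ranked above Basil even though Basil lies between Ember and the peak Harvest on the axis — preferences dip and rise again. Not single-peaked.
Group 3: ranking walks positions 5-4-2-1-3; Kiln is ranked above Basil even though Basil lies between Kiln and the peak Juniper on the axis — preferences dip and rise again. Not single-peaked.
Group 4: ranking walks positions 2-1-3-5-4; Juniper is ranked above Harvest even though Harvest lies between Juniper and the peak Kiln on the axis — preferences dip and rise again. Not single-peaked.
Group 5: ranking walks positions 4-3-5-1-2; Ember is ranked above Kiln even though Kiln lies between Ember and the peak Harvest on the axis — preferences dip and rise again. Not single-peaked.
Group 6 (peak Basil at position 3): ranking walks positions 3-2-4-5-1, expanding outward from the peak — single-peaked.
Group 7 (peak Kiln at position 2): ranking walks positions 2-1-3-4-5, expanding outward from the peak — single-peaked.
Group 8 (peak Kiln at position 2): ranking walks positions 2-3-1-4-5, expanding outward from the peak — single-peaked.
Group 1 violates single-peakedness, so the profile is not single-peaked on this axis.

no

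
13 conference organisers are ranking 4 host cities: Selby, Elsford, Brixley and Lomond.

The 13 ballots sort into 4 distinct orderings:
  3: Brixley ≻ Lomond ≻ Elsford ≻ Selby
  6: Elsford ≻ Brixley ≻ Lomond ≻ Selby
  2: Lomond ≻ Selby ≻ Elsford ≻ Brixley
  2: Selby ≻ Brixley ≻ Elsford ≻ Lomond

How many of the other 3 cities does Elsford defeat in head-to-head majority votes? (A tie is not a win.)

3

Elsford against each rival (13 organisers):
Elsford vs Selby: 3+6 = 9 for Elsford, 4 for Selby — Elsford by 9–4.
Elsford vs Brixley: Elsford, 8–5.
Elsford–Lomond: Elsford 8–5.
Elsford beats Selby, Brixley, Lomond — 3 pairwise wins.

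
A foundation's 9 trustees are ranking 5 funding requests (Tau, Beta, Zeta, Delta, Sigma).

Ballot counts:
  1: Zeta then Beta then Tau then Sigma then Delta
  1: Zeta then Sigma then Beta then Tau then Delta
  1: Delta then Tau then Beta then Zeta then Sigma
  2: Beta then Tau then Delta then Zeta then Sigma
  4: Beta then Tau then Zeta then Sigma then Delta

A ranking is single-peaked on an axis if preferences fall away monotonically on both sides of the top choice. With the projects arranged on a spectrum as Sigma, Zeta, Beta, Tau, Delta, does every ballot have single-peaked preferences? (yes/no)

Axis positions: Sigma=1, Zeta=2, Beta=3, Tau=4, Delta=5.
Group 1 (peak Zeta at position 2): ranking walks positions 2-3-4-1-5, expanding outward from the peak — single-peaked.
Group 2 (peak Zeta at position 2): ranking walks positions 2-1-3-4-5, expanding outward from the peak — single-peaked.
Group 3 (peak Delta at position 5): ranking walks positions 5-4-3-2-1, expanding outward from the peak — single-peaked.
Group 4 (peak Beta at position 3): ranking walks positions 3-4-5-2-1, expanding outward from the peak — single-peaked.
Group 5 (peak Beta at position 3): ranking walks positions 3-4-2-1-5, expanding outward from the peak — single-peaked.
Every ranking is single-peaked on this axis.

yes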